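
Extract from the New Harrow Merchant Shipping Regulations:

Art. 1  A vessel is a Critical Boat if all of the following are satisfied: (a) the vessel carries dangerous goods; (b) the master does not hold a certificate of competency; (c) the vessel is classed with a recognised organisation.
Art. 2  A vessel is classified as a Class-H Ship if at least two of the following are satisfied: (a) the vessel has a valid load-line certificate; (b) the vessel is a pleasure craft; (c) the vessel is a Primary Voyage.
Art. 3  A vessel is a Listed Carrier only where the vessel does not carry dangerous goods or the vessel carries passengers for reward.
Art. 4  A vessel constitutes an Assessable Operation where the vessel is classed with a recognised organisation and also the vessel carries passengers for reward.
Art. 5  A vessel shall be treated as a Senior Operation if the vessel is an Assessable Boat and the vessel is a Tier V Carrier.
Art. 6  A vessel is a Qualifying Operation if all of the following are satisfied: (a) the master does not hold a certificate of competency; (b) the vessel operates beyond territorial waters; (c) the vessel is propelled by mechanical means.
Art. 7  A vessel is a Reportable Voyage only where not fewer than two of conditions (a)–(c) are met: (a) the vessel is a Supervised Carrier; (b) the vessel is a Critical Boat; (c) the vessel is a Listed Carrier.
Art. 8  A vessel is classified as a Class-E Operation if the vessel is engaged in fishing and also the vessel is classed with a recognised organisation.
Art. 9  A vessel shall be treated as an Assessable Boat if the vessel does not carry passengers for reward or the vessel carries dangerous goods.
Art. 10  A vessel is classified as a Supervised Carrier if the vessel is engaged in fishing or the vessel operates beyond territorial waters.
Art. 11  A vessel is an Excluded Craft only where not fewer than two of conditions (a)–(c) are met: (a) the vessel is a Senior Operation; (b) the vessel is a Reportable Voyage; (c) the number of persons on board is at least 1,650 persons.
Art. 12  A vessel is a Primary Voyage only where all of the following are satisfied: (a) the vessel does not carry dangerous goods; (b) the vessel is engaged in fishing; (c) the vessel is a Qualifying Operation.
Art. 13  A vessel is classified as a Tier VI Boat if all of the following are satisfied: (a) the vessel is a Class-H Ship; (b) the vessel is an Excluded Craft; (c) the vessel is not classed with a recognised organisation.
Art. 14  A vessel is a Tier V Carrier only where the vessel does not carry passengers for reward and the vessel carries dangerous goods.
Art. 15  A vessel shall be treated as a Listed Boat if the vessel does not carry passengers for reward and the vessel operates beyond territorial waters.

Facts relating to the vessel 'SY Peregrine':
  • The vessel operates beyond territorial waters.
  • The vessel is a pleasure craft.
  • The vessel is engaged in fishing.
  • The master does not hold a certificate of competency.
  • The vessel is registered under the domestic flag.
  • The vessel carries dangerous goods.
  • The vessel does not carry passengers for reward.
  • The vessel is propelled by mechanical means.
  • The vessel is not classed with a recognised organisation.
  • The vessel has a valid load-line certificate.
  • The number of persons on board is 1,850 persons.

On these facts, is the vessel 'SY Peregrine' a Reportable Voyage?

article 10 — Supervised Carrier: [the vessel is engaged in fishing? yes] OR [the vessel operates beyond territorial waters? yes] → satisfied.
article 1 — Critical Boat: [the vessel carries dangerous goods? yes] AND [the master does not hold a certificate of competency? yes] AND [the vessel is classed with a recognised organisation? no] → not satisfied.
article 3 — Listed Carrier: [the vessel does not carry dangerous goods? no] OR [the vessel carries passengers for reward? no] → not satisfied.
article 7 — Reportable Voyage: Supervised Carrier (article 10)? yes; Critical Boat (article 1)? no; Listed Carrier (article 3)? no — 1 of 3 hold (need ≥2) → not satisfied.

No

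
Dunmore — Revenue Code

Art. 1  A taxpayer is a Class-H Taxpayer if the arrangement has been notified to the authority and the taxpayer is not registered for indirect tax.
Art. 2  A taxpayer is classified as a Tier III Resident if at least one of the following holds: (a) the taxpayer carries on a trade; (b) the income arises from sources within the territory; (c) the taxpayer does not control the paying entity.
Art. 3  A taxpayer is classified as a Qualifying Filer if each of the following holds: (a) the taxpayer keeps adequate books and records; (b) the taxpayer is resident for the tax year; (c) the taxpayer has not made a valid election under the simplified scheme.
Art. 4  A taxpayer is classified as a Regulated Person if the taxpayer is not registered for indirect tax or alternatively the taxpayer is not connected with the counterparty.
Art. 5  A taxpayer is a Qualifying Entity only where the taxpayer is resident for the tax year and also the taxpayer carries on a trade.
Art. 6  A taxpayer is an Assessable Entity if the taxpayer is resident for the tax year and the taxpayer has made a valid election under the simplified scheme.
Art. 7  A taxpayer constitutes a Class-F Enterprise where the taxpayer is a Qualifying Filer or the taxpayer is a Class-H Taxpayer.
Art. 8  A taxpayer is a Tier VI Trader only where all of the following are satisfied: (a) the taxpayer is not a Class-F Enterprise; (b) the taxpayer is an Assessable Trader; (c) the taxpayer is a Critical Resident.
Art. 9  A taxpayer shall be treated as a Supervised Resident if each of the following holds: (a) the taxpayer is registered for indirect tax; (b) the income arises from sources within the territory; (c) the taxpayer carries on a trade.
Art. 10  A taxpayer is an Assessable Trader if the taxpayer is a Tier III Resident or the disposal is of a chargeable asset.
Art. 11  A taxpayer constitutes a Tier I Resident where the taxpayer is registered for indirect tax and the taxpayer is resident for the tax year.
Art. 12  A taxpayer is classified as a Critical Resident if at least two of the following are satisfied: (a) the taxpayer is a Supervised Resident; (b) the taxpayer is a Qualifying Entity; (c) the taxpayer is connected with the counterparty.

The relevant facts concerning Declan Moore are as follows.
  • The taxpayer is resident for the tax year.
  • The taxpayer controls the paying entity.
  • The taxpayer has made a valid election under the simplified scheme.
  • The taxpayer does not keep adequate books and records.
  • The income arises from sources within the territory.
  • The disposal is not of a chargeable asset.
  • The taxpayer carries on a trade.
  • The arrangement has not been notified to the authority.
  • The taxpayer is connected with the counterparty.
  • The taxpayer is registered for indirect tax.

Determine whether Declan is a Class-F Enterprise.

No

Under article 3: the taxpayer keeps adequate books and records? no; and the taxpayer is resident for the tax year? yes; and the taxpayer has not made a valid election under the simplified scheme? no. So the taxpayer is not a Qualifying Filer.
Under article 1: the arrangement has been notified to the authority? no; and the taxpayer is not registered for indirect tax? no. So the taxpayer is not a Class-H Taxpayer.
Under article 7: Qualifying Filer (article 3)? no; or Class-H Taxpayer (article 1)? no. So the taxpayer is not a Class-F Enterprise.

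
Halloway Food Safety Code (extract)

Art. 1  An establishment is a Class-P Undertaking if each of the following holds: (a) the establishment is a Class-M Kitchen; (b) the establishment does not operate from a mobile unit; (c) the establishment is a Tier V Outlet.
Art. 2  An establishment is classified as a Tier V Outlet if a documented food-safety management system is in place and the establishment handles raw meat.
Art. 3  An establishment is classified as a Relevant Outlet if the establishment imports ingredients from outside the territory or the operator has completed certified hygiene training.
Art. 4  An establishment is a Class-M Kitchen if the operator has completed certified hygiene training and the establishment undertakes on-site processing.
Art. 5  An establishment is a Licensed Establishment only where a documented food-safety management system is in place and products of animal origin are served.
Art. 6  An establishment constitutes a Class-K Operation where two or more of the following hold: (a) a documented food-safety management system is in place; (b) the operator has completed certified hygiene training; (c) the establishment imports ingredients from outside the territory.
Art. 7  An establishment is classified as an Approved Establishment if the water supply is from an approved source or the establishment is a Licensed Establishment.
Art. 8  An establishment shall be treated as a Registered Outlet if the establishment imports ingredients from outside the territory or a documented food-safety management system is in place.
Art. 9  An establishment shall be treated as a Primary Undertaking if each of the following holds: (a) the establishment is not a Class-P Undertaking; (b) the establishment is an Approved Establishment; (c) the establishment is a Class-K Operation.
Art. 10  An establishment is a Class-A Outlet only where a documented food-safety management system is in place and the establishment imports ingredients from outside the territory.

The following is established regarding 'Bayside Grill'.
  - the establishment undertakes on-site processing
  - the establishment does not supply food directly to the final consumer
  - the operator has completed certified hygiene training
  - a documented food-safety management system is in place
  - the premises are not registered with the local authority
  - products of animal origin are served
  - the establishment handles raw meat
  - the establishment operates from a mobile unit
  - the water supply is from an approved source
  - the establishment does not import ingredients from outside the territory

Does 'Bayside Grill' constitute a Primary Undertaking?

article 4 — Class-M Kitchen: [the operator has completed certified hygiene training? yes] AND [the establishment undertakes on-site processing? yes] → satisfied.
article 2 — Tier V Outlet: [a documented food-safety management system is in place? yes] AND [the establishment handles raw meat? yes] → satisfied.
article 1 — Class-P Undertaking: [Class-M Kitchen (article 4)? yes] AND [the establishment does not operate from a mobile unit? no] AND [Tier V Outlet (article 2)? yes] → not satisfied.
article 5 — Licensed Establishment: [a documented food-safety management system is in place? yes] AND [products of animal origin are served? yes] → satisfied.
article 7 — Approved Establishment: [the water supply is from an approved source? yes] OR [Licensed Establishment (article 5)? yes] → satisfied.
article 6 — Class-K Operation: a documented food-safety management system is in place? yes; the operator has completed certified hygiene training? yes; the establishment imports ingredients from outside the territory? no — 2 of 3 hold (need ≥2) → satisfied.
article 9 — Primary Undertaking: [not a Class-P Undertaking (article 1)? yes] AND [Approved Establishment (article 7)? yes] AND [Class-K Operation (article 6)? yes] → satisfied.

Yes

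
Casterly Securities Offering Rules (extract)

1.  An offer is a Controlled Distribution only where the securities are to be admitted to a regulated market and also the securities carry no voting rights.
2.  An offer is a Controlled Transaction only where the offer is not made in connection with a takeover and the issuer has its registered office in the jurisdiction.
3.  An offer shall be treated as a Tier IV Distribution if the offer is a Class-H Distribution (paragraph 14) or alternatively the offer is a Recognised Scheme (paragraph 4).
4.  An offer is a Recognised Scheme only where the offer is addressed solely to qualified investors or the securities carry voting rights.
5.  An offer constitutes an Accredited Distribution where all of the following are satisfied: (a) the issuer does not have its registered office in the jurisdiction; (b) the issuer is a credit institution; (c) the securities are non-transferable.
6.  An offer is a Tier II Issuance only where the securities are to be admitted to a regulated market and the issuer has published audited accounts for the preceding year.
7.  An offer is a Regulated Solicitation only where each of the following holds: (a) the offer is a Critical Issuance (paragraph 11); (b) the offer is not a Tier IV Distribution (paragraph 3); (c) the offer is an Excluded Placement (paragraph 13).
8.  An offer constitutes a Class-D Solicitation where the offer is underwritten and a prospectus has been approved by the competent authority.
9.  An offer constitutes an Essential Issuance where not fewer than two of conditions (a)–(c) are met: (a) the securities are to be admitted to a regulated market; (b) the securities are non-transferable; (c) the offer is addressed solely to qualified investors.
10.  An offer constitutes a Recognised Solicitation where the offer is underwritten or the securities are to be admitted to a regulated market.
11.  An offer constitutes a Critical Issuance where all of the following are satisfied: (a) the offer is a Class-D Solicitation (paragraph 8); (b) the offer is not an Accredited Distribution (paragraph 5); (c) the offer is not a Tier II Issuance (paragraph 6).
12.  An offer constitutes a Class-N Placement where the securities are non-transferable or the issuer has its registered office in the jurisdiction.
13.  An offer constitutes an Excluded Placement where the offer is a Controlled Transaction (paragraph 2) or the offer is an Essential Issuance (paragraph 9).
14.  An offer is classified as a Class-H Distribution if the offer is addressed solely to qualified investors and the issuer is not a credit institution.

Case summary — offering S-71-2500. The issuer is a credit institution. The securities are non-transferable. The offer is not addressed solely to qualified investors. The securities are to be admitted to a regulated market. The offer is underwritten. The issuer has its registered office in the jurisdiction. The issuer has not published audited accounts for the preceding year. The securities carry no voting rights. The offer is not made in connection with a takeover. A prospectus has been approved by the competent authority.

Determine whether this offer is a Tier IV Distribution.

No

paragraph 14 — Class-H Distribution: [the offer is addressed solely to qualified investors? no] AND [the issuer is not a credit institution? no] → not satisfied.
paragraph 4 — Recognised Scheme: [the offer is addressed solely to qualified investors? no] OR [the securities carry voting rights? no] → not satisfied.
paragraph 3 — Tier IV Distribution: [Class-H Distribution (paragraph 14)? no] OR [Recognised Scheme (paragraph 4)? no] → not satisfied.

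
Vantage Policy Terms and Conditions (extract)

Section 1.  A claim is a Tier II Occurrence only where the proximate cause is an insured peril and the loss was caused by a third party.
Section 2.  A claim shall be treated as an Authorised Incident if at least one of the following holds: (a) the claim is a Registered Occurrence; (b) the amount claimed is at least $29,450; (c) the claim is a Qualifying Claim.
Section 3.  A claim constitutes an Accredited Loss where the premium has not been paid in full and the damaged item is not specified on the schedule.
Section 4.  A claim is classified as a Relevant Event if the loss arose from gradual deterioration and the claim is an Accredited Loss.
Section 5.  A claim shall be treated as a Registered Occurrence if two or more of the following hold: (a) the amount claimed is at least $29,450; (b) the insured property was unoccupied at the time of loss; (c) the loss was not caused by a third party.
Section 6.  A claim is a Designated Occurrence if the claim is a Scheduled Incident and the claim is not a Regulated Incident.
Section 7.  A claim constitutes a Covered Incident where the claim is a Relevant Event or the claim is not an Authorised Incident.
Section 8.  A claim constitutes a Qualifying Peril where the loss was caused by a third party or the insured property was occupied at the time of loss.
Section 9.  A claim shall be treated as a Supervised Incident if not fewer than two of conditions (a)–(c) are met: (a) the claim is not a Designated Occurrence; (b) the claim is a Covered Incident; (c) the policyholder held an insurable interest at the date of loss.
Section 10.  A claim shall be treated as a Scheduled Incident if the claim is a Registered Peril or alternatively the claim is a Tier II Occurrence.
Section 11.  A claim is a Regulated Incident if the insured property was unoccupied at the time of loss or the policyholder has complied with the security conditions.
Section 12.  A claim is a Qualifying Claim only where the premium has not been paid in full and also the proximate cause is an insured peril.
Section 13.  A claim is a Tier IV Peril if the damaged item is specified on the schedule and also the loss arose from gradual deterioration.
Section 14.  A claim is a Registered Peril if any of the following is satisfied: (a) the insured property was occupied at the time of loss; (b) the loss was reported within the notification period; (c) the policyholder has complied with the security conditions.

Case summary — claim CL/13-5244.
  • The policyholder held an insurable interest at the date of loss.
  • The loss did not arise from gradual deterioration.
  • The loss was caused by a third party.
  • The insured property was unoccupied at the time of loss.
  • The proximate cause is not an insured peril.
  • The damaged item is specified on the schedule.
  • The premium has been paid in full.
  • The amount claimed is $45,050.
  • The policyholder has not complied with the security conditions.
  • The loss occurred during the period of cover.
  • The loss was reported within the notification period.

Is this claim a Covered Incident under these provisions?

No

Under section 3: the premium has not been paid in full? no; and the damaged item is not specified on the schedule? no. So the claim is not an Accredited Loss.
Under section 4: the loss arose from gradual deterioration? no; and Accredited Loss (section 3)? no. So the claim is not a Relevant Event.
Under section 5: amount claimed: $45,050 ≥ $29,450? yes; the insured property was unoccupied at the time of loss? yes; the loss was not caused by a third party? no — 2 of 3 hold (need ≥2) → satisfied.
Under section 12: the premium has not been paid in full? no; and the proximate cause is an insured peril? no. So the claim is not a Qualifying Claim.
Under section 2: Registered Occurrence (section 5)? yes; or amount claimed: $45,050 ≥ $29,450? yes; or Qualifying Claim (section 12)? no. So the claim is an Authorised Incident.
Under section 7: Relevant Event (section 4)? no; or not an Authorised Incident (section 2)? no. So the claim is not a Covered Incident.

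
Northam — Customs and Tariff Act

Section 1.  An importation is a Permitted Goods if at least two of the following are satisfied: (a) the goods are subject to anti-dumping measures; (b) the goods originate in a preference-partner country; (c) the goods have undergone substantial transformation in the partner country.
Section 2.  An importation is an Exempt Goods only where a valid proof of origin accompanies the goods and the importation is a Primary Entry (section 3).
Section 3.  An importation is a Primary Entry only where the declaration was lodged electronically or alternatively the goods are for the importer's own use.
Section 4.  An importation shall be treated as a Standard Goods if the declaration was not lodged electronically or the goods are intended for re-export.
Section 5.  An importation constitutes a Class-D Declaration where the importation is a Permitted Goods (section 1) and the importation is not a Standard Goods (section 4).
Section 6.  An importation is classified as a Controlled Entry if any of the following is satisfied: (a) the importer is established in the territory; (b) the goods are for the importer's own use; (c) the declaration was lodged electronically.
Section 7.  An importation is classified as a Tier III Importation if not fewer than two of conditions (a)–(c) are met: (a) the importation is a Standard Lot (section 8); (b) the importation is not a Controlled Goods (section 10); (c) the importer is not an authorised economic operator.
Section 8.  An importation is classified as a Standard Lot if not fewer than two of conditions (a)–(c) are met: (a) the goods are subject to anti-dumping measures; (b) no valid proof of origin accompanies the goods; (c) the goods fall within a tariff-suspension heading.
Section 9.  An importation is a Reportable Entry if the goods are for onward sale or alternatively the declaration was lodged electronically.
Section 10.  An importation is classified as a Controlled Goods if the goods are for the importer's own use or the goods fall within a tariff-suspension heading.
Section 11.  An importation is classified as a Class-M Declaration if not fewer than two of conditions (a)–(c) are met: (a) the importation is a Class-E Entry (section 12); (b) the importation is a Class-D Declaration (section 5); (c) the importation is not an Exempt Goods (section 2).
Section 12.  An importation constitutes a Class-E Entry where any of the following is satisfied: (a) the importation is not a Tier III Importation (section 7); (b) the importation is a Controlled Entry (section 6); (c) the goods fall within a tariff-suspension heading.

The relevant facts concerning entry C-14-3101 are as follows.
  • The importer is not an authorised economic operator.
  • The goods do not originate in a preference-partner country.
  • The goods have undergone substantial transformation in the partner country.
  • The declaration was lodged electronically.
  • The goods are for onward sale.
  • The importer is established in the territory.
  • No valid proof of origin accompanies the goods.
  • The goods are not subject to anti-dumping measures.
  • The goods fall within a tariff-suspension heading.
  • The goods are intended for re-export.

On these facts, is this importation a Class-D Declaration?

No

section 1 — Permitted Goods: the goods are subject to anti-dumping measures? no; the goods originate in a preference-partner country? no; the goods have undergone substantial transformation in the partner country? yes — 1 of 3 hold (need ≥2) → not satisfied.
section 4 — Standard Goods: [the declaration was not lodged electronically? no] OR [the goods are intended for re-export? yes] → satisfied.
section 5 — Class-D Declaration: [Permitted Goods (section 1)? no] AND [not a Standard Goods (section 4)? no] → not satisfied.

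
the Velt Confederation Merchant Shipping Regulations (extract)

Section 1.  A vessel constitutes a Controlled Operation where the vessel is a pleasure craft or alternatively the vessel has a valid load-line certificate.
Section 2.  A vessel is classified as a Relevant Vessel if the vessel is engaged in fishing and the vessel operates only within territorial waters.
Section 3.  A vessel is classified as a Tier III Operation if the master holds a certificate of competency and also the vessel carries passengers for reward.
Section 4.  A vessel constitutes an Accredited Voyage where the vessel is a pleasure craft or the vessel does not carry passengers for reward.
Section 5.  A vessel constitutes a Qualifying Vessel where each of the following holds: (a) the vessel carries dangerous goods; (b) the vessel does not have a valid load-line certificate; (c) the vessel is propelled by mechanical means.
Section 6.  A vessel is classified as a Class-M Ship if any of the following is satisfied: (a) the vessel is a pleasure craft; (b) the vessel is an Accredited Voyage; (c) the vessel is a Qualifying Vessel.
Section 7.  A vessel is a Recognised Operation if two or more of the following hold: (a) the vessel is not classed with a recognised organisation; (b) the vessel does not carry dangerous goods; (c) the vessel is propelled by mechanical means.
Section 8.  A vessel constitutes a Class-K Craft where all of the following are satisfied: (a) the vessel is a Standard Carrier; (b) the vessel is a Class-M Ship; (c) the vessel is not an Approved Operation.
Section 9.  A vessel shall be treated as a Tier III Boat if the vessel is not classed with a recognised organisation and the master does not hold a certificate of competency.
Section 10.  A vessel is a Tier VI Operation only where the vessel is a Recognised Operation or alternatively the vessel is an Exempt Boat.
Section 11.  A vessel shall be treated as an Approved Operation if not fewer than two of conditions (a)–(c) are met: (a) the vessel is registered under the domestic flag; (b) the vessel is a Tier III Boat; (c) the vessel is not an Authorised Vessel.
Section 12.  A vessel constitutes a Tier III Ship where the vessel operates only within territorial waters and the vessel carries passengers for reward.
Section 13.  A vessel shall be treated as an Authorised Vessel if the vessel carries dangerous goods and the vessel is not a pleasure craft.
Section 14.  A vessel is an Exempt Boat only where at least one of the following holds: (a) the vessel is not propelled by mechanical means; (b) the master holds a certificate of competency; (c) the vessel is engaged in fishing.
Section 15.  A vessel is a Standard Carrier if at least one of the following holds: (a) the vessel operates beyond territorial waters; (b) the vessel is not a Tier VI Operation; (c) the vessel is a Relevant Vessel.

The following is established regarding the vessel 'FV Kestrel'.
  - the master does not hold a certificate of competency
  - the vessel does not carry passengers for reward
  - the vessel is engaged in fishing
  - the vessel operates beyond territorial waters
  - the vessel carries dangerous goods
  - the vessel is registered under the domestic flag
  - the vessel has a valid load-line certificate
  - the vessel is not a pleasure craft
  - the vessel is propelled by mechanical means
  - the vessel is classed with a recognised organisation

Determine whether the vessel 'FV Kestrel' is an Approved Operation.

No

section 9 — Tier III Boat: [the vessel is not classed with a recognised organisation? no] AND [the master does not hold a certificate of competency? yes] → not satisfied.
section 13 — Authorised Vessel: [the vessel carries dangerous goods? yes] AND [the vessel is not a pleasure craft? yes] → satisfied.
section 11 — Approved Operation: the vessel is registered under the domestic flag? yes; Tier III Boat (section 9)? no; not an Authorised Vessel (section 13)? no — 1 of 3 hold (need ≥2) → not satisfied.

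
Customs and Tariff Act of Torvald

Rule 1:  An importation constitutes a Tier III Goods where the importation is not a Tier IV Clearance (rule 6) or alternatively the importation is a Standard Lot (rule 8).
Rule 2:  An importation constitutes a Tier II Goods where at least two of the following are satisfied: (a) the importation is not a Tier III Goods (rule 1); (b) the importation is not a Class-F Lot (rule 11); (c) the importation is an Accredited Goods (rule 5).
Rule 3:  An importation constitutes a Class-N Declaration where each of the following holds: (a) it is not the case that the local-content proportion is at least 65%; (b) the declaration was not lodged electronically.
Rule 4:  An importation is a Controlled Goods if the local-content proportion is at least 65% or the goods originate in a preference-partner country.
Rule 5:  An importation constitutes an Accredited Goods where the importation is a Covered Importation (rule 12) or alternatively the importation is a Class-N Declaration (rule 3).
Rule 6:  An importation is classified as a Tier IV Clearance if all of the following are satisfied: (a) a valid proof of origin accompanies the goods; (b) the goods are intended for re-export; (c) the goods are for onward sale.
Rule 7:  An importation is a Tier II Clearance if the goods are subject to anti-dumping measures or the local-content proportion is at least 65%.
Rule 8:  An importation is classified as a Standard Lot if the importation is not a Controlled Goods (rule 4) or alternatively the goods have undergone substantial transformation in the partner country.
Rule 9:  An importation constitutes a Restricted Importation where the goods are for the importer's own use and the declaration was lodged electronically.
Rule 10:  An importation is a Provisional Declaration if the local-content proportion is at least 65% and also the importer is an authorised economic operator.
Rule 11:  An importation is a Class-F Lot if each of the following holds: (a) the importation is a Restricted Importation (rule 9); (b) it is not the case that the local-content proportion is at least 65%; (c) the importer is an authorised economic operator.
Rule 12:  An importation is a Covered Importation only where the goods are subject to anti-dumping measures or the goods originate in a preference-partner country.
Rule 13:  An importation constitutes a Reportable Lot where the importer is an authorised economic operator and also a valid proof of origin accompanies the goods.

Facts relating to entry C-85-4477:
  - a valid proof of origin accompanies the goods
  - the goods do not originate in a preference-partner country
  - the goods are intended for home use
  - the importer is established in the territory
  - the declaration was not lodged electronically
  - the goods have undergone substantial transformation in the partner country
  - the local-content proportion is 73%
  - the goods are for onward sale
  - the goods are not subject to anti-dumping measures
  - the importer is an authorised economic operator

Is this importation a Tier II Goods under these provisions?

No

rule 6 — Tier IV Clearance: [a valid proof of origin accompanies the goods? yes] AND [the goods are intended for re-export? no] AND [the goods are for onward sale? yes] → not satisfied.
rule 4 — Controlled Goods: [local-content proportion: 73% ≥ 65%? yes] OR [the goods originate in a preference-partner country? no] → satisfied.
rule 8 — Standard Lot: [not a Controlled Goods (rule 4)? no] OR [the goods have undergone substantial transformation in the partner country? yes] → satisfied.
rule 1 — Tier III Goods: [not a Tier IV Clearance (rule 6)? yes] OR [Standard Lot (rule 8)? yes] → satisfied.
rule 9 — Restricted Importation: [the goods are for the importer's own use? no] AND [the declaration was lodged electronically? no] → not satisfied.
rule 11 — Class-F Lot: [Restricted Importation (rule 9)? no] AND [local-content proportion: 73% ≥ 65%? yes, so negated condition no] AND [the importer is an authorised economic operator? yes] → not satisfied.
rule 12 — Covered Importation: [the goods are subject to anti-dumping measures? no] OR [the goods originate in a preference-partner country? no] → not satisfied.
rule 3 — Class-N Declaration: [local-content proportion: 73% ≥ 65%? yes, so negated condition no] AND [the declaration was not lodged electronically? yes] → not satisfied.
rule 5 — Accredited Goods: [Covered Importation (rule 12)? no] OR [Class-N Declaration (rule 3)? no] → not satisfied.
rule 2 — Tier II Goods: not a Tier III Goods (rule 1)? no; not a Class-F Lot (rule 11)? yes; Accredited Goods (rule 5)? no — 1 of 3 hold (need ≥2) → not satisfied.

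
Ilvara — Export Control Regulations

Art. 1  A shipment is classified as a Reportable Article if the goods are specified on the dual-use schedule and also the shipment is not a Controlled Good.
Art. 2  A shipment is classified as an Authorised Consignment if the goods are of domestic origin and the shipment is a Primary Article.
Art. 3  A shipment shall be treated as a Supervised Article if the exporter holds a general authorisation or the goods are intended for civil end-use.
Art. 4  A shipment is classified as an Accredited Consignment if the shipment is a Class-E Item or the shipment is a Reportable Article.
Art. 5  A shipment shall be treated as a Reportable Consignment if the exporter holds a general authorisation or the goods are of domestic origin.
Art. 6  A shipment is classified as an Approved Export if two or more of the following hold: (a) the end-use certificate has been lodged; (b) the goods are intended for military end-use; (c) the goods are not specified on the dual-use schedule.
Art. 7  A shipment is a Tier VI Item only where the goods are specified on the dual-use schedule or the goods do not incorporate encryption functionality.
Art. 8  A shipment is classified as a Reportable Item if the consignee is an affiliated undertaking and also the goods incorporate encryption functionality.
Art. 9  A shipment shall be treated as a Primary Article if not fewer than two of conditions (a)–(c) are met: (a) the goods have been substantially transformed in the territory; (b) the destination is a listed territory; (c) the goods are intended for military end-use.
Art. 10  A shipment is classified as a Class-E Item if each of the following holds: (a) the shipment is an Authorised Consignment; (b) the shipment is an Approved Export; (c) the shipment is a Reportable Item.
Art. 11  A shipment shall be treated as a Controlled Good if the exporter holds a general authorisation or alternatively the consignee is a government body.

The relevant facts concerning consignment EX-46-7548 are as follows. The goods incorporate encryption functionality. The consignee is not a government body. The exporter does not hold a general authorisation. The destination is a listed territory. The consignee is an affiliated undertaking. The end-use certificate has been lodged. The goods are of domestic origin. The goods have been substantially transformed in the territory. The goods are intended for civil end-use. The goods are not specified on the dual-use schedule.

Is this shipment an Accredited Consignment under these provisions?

article 9 — Primary Article: the goods have been substantially transformed in the territory? yes; the destination is a listed territory? yes; the goods are intended for military end-use? no — 2 of 3 hold (need ≥2) → satisfied.
article 2 — Authorised Consignment: [the goods are of domestic origin? yes] AND [Primary Article (article 9)? yes] → satisfied.
article 6 — Approved Export: the end-use certificate has been lodged? yes; the goods are intended for military end-use? no; the goods are not specified on the dual-use schedule? yes — 2 of 3 hold (need ≥2) → satisfied.
article 8 — Reportable Item: [the consignee is an affiliated undertaking? yes] AND [the goods incorporate encryption functionality? yes] → satisfied.
article 10 — Class-E Item: [Authorised Consignment (article 2)? yes] AND [Approved Export (article 6)? yes] AND [Reportable Item (article 8)? yes] → satisfied.
article 11 — Controlled Good: [the exporter holds a general authorisation? no] OR [the consignee is a government body? no] → not satisfied.
article 1 — Reportable Article: [the goods are specified on the dual-use schedule? no] AND [not a Controlled Good (article 11)? yes] → not satisfied.
article 4 — Accredited Consignment: [Class-E Item (article 10)? yes] OR [Reportable Article (article 1)? no] → satisfied.

Yes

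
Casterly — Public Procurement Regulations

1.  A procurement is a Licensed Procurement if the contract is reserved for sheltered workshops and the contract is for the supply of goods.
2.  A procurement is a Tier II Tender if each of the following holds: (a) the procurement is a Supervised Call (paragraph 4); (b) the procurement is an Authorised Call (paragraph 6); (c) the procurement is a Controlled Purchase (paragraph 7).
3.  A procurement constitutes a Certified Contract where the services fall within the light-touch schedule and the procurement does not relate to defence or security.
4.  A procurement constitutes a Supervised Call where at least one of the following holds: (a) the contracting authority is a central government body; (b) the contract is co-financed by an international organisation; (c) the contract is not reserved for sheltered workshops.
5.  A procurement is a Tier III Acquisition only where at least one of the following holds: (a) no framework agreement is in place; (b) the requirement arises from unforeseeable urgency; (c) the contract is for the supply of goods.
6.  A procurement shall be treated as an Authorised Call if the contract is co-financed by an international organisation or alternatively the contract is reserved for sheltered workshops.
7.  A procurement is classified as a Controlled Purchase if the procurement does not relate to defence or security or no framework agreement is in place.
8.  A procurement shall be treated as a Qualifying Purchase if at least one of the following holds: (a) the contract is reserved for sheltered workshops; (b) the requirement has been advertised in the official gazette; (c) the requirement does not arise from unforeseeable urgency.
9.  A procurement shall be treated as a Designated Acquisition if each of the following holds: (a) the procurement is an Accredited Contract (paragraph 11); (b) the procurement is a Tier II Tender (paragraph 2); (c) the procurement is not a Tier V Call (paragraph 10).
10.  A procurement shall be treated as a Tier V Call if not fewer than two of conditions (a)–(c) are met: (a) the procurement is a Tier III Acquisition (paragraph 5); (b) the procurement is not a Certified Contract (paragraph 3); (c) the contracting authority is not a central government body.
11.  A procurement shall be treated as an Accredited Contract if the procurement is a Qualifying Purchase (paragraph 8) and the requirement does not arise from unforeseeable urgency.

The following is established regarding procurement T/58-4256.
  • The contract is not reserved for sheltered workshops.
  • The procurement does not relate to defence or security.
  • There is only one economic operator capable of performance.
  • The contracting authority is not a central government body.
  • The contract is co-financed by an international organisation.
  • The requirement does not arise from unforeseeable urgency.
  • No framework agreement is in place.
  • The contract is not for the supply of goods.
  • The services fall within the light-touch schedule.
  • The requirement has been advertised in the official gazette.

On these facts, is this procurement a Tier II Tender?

paragraph 4 — Supervised Call: [the contracting authority is a central government body? no] OR [the contract is co-financed by an international organisation? yes] OR [the contract is not reserved for sheltered workshops? yes] → satisfied.
paragraph 6 — Authorised Call: [the contract is co-financed by an international organisation? yes] OR [the contract is reserved for sheltered workshops? no] → satisfied.
paragraph 7 — Controlled Purchase: [the procurement does not relate to defence or security? yes] OR [no framework agreement is in place? yes] → satisfied.
paragraph 2 — Tier II Tender: [Supervised Call (paragraph 4)? yes] AND [Authorised Call (paragraph 6)? yes] AND [Controlled Purchase (paragraph 7)? yes] → satisfied.

Yes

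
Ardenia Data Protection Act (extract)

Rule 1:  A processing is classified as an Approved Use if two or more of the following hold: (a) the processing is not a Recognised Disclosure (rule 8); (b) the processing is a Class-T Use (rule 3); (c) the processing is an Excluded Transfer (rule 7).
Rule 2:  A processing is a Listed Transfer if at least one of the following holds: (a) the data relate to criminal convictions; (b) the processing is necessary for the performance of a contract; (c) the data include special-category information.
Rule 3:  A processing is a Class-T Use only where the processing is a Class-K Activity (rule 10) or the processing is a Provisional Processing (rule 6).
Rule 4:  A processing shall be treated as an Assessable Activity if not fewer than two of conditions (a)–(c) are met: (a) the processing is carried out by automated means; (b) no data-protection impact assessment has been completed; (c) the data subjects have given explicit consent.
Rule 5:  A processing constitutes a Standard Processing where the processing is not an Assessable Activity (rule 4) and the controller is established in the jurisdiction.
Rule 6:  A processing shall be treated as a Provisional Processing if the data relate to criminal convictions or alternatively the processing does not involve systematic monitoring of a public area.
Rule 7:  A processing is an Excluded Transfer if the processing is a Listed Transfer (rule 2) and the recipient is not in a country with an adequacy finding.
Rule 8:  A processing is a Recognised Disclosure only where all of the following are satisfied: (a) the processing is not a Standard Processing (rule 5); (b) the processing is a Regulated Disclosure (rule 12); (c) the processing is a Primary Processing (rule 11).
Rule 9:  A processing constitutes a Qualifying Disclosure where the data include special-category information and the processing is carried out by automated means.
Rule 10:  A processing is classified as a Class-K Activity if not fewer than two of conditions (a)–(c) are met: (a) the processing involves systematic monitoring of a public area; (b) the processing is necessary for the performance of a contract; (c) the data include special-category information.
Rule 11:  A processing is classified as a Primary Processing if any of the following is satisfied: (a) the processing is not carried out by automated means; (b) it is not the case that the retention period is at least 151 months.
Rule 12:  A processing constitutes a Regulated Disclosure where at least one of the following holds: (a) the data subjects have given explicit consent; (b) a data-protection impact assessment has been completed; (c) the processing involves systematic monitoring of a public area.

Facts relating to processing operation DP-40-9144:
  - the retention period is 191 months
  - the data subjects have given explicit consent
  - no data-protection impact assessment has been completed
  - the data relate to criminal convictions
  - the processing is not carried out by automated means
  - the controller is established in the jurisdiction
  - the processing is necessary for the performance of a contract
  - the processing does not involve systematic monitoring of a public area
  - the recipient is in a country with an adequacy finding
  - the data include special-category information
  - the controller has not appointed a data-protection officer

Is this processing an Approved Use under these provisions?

No

rule 4 — Assessable Activity: the processing is carried out by automated means? no; no data-protection impact assessment has been completed? yes; the data subjects have given explicit consent? yes — 2 of 3 hold (need ≥2) → satisfied.
rule 5 — Standard Processing: [not an Assessable Activity (rule 4)? no] AND [the controller is established in the jurisdiction? yes] → not satisfied.
rule 12 — Regulated Disclosure: [the data subjects have given explicit consent? yes] OR [a data-protection impact assessment has been completed? no] OR [the processing involves systematic monitoring of a public area? no] → satisfied.
rule 11 — Primary Processing: [the processing is not carried out by automated means? yes] OR [retention period: 191 months ≥ 151 months? yes, so negated condition no] → satisfied.
rule 8 — Recognised Disclosure: [not a Standard Processing (rule 5)? yes] AND [Regulated Disclosure (rule 12)? yes] AND [Primary Processing (rule 11)? yes] → satisfied.
rule 10 — Class-K Activity: the processing involves systematic monitoring of a public area? no; the processing is necessary for the performance of a contract? yes; the data include special-category information? yes — 2 of 3 hold (need ≥2) → satisfied.
rule 6 — Provisional Processing: [the data relate to criminal convictions? yes] OR [the processing does not involve systematic monitoring of a public area? yes] → satisfied.
rule 3 — Class-T Use: [Class-K Activity (rule 10)? yes] OR [Provisional Processing (rule 6)? yes] → satisfied.
rule 2 — Listed Transfer: [the data relate to criminal convictions? yes] OR [the processing is necessary for the performance of a contract? yes] OR [the data include special-category information? yes] → satisfied.
rule 7 — Excluded Transfer: [Listed Transfer (rule 2)? yes] AND [the recipient is not in a country with an adequacy finding? no] → not satisfied.
rule 1 — Approved Use: not a Recognised Disclosure (rule 8)? no; Class-T Use (rule 3)? yes; Excluded Transfer (rule 7)? no — 1 of 3 hold (need ≥2) → not satisfied.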